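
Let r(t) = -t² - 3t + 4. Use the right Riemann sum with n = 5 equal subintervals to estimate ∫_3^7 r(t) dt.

-170.56

Δt = (7 − 3)/5 = 0.8.
Right endpoints: 3.8, 4.6, 5.4, 6.2, 7.
r(3.8) = -21.84, r(4.6) = -30.96, r(5.4) = -41.36, r(6.2) = -53.04, r(7) = -66.
Sum = Δt · [r(3.8) + r(4.6) + r(5.4) + r(6.2) + r(7)].
Sum = -170.56.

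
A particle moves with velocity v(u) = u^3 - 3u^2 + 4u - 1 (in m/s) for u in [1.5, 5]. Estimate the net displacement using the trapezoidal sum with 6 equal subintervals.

76.69921875

Δu = (5 − 1.5)/6 = 7/12.
v(1.5) = 1.625, v(25/12) = 5797/1728, v(8/3) = 197/27, v(3.25) = 14.640625, v(23/6) = 5741/216, v(53/12) = 76553/1728, v(5) = 69.
T_6 = (Δu/2)·[v(u_0) + 2v(u_1) + ... + 2v(u_{5}) + v(u_6)].
Sum = 76.69921875.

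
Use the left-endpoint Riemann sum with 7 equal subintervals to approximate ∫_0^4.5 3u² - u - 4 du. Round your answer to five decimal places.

45.84949

Δu = (4.5 − 0)/7 = 9/14.
Left endpoints: 0, 9/14, 9/7, 27/14, 18/7, 45/14, 27/7.
f(0) = -4, f(9/14) = -667/196, f(9/7) = -16/49, f(27/14) = 1025/196, f(18/7) = 650/49, f(45/14) = 4661/196, f(27/7) = 1802/49.
Sum = Δu · [f(0) + f(9/14) + f(9/7) + ...].
Sum ≈ 45.84949.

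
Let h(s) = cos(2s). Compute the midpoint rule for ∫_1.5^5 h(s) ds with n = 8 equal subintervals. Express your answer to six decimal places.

Δs = (5 − 1.5)/8 = 0.4375.
Midpoints: 1.71875, 2.15625, 2.59375, 3.03125, 3.46875, 3.90625, 4.34375, 4.78125.
h(1.71875) ≈ -0.956538, h(2.15625) ≈ -0.389316, h(2.59375) ≈ 0.457437, h(3.03125) ≈ 0.975748, h(3.46875) ≈ 0.793465, h(3.90625) ≈ 0.041470, h(4.34375) ≈ -0.740301, h(4.78125) ≈ -0.990531.
Sum = Δs · [h(1.71875) + h(2.15625) + h(2.59375) + ...].
Sum ≈ -0.353748.

-0.353748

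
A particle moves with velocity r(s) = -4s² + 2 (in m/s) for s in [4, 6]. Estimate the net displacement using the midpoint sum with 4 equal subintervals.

-198.5

Δs = (6 − 4)/4 = 0.5.
Midpoints: 4.25, 4.75, 5.25, 5.75.
r(4.25) = -70.25, r(4.75) = -88.25, r(5.25) = -108.25, r(5.75) = -130.25.
Sum = Δs · [r(4.25) + r(4.75) + r(5.25) + r(5.75)].
Sum = -198.5.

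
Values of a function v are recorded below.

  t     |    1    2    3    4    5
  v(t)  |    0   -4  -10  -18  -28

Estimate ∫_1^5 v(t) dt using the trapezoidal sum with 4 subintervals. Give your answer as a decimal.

Δt = 1.
T_4 = (1/2)·[0 + 2·(-4) + 2·(-10) + 2·(-18) + (-28)] = -46.

-46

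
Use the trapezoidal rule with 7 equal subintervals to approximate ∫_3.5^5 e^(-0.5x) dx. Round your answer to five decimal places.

0.18355

Δx = (5 − 3.5)/7 = 3/14.
f(3.5) ≈ 0.17377, f(26/7) ≈ 0.15612, f(55/14) ≈ 0.14026, f(29/7) ≈ 0.12601, f(61/14) ≈ 0.11320, f(32/7) ≈ 0.10170, f(67/14) ≈ 0.09137, f(5) ≈ 0.08208.
T_7 = (Δx/2)·[f(x_0) + 2f(x_1) + ... + 2f(x_{6}) + f(x_7)].
Sum ≈ 0.18355.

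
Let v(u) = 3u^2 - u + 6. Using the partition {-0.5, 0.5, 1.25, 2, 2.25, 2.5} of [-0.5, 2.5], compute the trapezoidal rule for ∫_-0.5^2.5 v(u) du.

31.6875

Subinterval widths: 1, 0.75, 0.75, 0.25, 0.25.
v(-0.5) = 7.25, v(0.5) = 6.25, v(1.25) = 9.4375, v(2) = 16, v(2.25) = 18.9375, v(2.5) = 22.25.
On each subinterval the trapezoid contributes (Δu_i/2)·[v(u_{i-1}) + v(u_i)].
Sum = 31.6875.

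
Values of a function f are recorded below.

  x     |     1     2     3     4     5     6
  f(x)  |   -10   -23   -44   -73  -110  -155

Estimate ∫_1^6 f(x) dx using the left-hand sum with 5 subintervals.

Δx = 1.
Sum = 1·[(-10) + (-23) + (-44) + (-73) + (-110)] = -260.

-260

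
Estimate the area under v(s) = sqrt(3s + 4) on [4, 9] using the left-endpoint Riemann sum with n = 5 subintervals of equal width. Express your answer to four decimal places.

Δs = (9 − 4)/5 = 1.
Left endpoints: 4, 5, 6, 7, 8.
v(4) ≈ 4.0000, v(5) ≈ 4.3589, v(6) ≈ 4.6904, v(7) ≈ 5.0000, v(8) ≈ 5.2915.
Sum = Δs · [v(4) + v(5) + v(6) + v(7) + v(8)].
Sum ≈ 23.3408.

23.3408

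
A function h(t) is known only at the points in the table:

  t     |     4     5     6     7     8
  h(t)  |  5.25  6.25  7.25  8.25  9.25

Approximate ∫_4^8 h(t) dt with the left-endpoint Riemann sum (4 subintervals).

Δt = 1.
Sum = 1·[5.25 + 6.25 + 7.25 + 8.25] = 27.

27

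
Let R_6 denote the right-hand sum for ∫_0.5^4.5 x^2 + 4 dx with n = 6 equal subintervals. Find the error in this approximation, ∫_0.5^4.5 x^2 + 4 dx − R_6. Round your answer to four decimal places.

-6.9630

Exact integral: ∫_0.5^4.5 f(x) dx ≈ 46.333333.
R_6 ≈ 53.296296.
Error ≈ 46.333333 − 53.296296 ≈ -6.9630.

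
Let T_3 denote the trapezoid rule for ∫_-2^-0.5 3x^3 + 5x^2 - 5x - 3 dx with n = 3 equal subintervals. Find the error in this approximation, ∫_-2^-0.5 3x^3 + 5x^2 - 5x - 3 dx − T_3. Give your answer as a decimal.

Exact integral: ∫_-2^-0.5 f(x) dx = 6.046875.
T_3 = 5.65625.
Error = 6.046875 − 5.65625 = 0.390625.

0.390625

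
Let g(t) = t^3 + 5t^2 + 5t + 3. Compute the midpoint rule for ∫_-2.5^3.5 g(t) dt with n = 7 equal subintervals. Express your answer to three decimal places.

155.862

Δt = (3.5 − (-2.5))/7 = 6/7.
Midpoints: -29/14, -17/14, -5/14, 0.5, 19/14, 31/14, 43/14.
g(-29/14) = 14293/2744, g(-17/14) = 6889/2744, g(-5/14) = 4957/2744, g(0.5) = 6.875, g(19/14) = 58981/2744, g(31/14) = 135673/2744, g(43/14) = 259309/2744.
Sum = Δt · [g(-29/14) + g(-17/14) + g(-5/14) + ...].
Sum ≈ 155.862.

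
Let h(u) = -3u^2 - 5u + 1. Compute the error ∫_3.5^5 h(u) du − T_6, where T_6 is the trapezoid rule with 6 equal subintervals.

Exact integral: ∫_3.5^5 h(u) du = -112.5.
T_6 = -112.546875.
Error = -112.5 − (-112.546875) = 0.046875.

0.046875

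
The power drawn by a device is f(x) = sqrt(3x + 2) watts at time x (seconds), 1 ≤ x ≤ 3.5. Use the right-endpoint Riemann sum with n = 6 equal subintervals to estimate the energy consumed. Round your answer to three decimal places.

Δx = (3.5 − 1)/6 = 5/12.
Right endpoints: 17/12, 11/6, 2.25, 8/3, 37/12, 3.5.
f(17/12) ≈ 2.500, f(11/6) ≈ 2.739, f(2.25) ≈ 2.958, f(8/3) ≈ 3.162, f(37/12) ≈ 3.354, f(3.5) ≈ 3.536.
Sum = Δx · [f(17/12) + f(11/6) + f(2.25) + ...].
Sum ≈ 7.604.

7.604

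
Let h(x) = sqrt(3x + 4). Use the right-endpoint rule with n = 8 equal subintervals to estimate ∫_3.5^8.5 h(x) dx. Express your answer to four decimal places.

Δx = (8.5 − 3.5)/8 = 0.625.
Right endpoints: 4.125, 4.75, 5.375, 6, 6.625, 7.25, 7.875, 8.5.
h(4.125) ≈ 4.0466, h(4.75) ≈ 4.2720, h(5.375) ≈ 4.4861, h(6) ≈ 4.6904, h(6.625) ≈ 4.8862, h(7.25) ≈ 5.0744, h(7.875) ≈ 5.2559, h(8.5) ≈ 5.4314.
Sum = Δx · [h(4.125) + h(4.75) + h(5.375) + ...].
Sum ≈ 23.8394.

23.8394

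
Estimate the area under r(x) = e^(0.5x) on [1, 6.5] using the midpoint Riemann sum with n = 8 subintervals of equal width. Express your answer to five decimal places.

48.04633

Δx = (6.5 − 1)/8 = 0.6875.
Midpoints: 1.34375, 2.03125, 2.71875, 3.40625, 4.09375, 4.78125, 5.46875, 6.15625.
r(1.34375) ≈ 1.95790, r(2.03125) ≈ 2.76109, r(2.71875) ≈ 3.89376, r(3.40625) ≈ 5.49108, r(4.09375) ≈ 7.74366, r(4.78125) ≈ 10.92032, r(5.46875) ≈ 15.40012, r(6.15625) ≈ 21.71764.
Sum = Δx · [r(1.34375) + r(2.03125) + r(2.71875) + ...].
Sum ≈ 48.04633.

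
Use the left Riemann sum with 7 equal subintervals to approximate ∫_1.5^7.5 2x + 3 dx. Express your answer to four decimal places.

Δx = (7.5 − 1.5)/7 = 6/7.
Left endpoints: 1.5, 33/14, 45/14, 57/14, 69/14, 81/14, 93/14.
f(1.5) = 6, f(33/14) = 54/7, f(45/14) = 66/7, f(57/14) = 78/7, f(69/14) = 90/7, f(81/14) = 102/7, f(93/14) = 114/7.
Sum = Δx · [f(1.5) + f(33/14) + f(45/14) + ...].
Sum ≈ 66.8571.

66.8571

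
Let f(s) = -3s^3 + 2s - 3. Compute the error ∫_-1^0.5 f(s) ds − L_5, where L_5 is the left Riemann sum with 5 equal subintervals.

Exact integral: ∫_-1^0.5 f(s) ds = -4.546875.
L_5 = -4.44.
Error = -4.546875 − (-4.44) = -0.106875.

-0.106875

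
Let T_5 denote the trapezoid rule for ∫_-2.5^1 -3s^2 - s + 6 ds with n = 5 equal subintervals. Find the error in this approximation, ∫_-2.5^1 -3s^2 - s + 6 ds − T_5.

Exact integral: ∫_-2.5^1 f(s) ds = 7.
T_5 = 6.1425.
Error = 7 − 6.1425 = 0.8575.

0.8575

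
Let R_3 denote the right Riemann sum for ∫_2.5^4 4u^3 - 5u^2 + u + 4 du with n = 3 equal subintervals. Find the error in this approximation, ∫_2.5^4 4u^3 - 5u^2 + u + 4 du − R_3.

-38.6875

Exact integral: ∫_2.5^4 f(u) du = 147.1875.
R_3 = 185.875.
Error = 147.1875 − 185.875 = -38.6875.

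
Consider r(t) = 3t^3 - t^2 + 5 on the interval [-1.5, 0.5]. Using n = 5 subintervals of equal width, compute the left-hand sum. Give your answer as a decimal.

Δt = (0.5 − (-1.5))/5 = 0.4.
Left endpoints: -1.5, -1.1, -0.7, -0.3, 0.1.
r(-1.5) = -7.375, r(-1.1) = -0.203, r(-0.7) = 3.481, r(-0.3) = 4.829, r(0.1) = 4.993.
Sum = Δt · [r(-1.5) + r(-1.1) + r(-0.7) + r(-0.3) + r(0.1)].
Sum = 2.29.

2.29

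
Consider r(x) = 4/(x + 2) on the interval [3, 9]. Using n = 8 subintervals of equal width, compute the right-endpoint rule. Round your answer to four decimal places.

Δx = (9 − 3)/8 = 0.75.
Right endpoints: 3.75, 4.5, 5.25, 6, 6.75, 7.5, 8.25, 9.
r(3.75) = 16/23, r(4.5) = 8/13, r(5.25) = 16/29, r(6) = 0.5, r(6.75) = 16/35, r(7.5) = 8/19, r(8.25) = 16/41, r(9) = 4/11.
Sum = Δx · [r(3.75) + r(4.5) + r(5.25) + ...].
Sum ≈ 2.9961.

2.9961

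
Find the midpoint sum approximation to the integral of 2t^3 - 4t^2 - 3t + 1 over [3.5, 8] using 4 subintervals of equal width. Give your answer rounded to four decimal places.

Δt = (8 − 3.5)/4 = 1.125.
Midpoints: 4.0625, 5.1875, 6.3125, 7.4375.
f(4.0625) = 116513/2048, f(5.1875) = 321515/2048, f(6.3125) = 667133/2048, f(7.4375) = 1188359/2048.
Sum = Δt · [f(4.0625) + f(5.1875) + f(6.3125) + f(7.4375)].
Sum ≈ 1259.8682.

1259.8682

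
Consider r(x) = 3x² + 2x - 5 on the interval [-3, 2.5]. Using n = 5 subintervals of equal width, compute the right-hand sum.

17.215

Δx = (2.5 − (-3))/5 = 1.1.
Right endpoints: -1.9, -0.8, 0.3, 1.4, 2.5.
r(-1.9) = 2.03, r(-0.8) = -4.68, r(0.3) = -4.13, r(1.4) = 3.68, r(2.5) = 18.75.
Sum = Δx · [r(-1.9) + r(-0.8) + r(0.3) + r(1.4) + r(2.5)].
Sum = 17.215.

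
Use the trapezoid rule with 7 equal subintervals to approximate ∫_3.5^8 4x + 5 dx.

126

Δx = (8 − 3.5)/7 = 9/14.
f(3.5) = 19, f(29/7) = 151/7, f(67/14) = 169/7, f(38/7) = 187/7, f(85/14) = 205/7, f(47/7) = 223/7, f(103/14) = 241/7, f(8) = 37.
T_7 = (Δx/2)·[f(x_0) + 2f(x_1) + ... + 2f(x_{6}) + f(x_7)].
Sum = 126.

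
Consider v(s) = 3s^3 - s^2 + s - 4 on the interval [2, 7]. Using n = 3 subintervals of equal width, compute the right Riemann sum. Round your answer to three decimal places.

2575.185

Δs = (7 − 2)/3 = 5/3.
Right endpoints: 11/3, 16/3, 7.
v(11/3) = 1207/9, v(16/3) = 428, v(7) = 983.
Sum = Δs · [v(11/3) + v(16/3) + v(7)].
Sum ≈ 2575.185.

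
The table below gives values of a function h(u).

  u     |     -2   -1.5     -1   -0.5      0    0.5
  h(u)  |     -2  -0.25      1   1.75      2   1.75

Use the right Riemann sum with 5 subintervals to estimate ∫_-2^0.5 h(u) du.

3.125

Δu = 0.5.
Sum = 0.5·[(-0.25) + 1 + 1.75 + 2 + 1.75] = 3.125.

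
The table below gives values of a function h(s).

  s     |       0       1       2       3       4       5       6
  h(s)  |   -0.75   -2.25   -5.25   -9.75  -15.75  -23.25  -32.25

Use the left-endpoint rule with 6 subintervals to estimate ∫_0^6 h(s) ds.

Δs = 1.
Sum = 1·[(-0.75) + (-2.25) + (-5.25) + (-9.75) + (-15.75) + (-23.25)] = -57.

-57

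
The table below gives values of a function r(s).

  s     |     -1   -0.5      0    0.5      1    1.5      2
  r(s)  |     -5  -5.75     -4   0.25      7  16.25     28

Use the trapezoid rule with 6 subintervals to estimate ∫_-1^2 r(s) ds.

12.625

Δs = 0.5.
T_6 = (0.5/2)·[(-5) + 2·(-5.75) + 2·(-4) + 2·0.25 + 2·7 + 2·16.25 + 28] = 12.625.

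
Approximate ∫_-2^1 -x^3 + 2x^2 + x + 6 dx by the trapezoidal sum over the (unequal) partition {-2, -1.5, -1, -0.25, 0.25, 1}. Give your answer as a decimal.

Subinterval widths: 0.5, 0.5, 0.75, 0.5, 0.75.
f(-2) = 20, f(-1.5) = 12.375, f(-1) = 8, f(-0.25) = 5.890625, f(0.25) = 6.359375, f(1) = 8.
On each subinterval the trapezoid contributes (Δx_i/2)·[f(x_{i-1}) + f(x_i)].
Sum = 26.84375.

26.84375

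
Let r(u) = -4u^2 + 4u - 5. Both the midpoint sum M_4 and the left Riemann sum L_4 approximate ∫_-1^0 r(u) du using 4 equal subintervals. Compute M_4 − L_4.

M_4 = -8.3125.
L_4 = -9.375.
M_4 − L_4 = 1.0625.

1.0625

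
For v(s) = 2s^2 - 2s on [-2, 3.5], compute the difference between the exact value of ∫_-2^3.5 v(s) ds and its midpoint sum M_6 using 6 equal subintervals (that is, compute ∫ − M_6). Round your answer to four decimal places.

Exact integral: ∫_-2^3.5 v(s) ds ≈ 25.666667.
M_6 ≈ 24.896412.
Error ≈ 25.666667 − 24.896412 ≈ 0.7703.

0.7703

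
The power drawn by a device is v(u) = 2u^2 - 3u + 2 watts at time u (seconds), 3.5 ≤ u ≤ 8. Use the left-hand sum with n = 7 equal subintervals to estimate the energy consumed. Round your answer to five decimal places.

Δu = (8 − 3.5)/7 = 9/14.
Left endpoints: 3.5, 29/7, 67/14, 38/7, 85/14, 47/7, 103/14.
v(3.5) = 16, v(29/7) = 1171/49, v(67/14) = 1639/49, v(38/7) = 2188/49, v(85/14) = 2818/49, v(47/7) = 3529/49, v(103/14) = 4321/49.
Sum = Δu · [v(3.5) + v(29/7) + v(67/14) + ...].
Sum ≈ 215.81633.

215.81633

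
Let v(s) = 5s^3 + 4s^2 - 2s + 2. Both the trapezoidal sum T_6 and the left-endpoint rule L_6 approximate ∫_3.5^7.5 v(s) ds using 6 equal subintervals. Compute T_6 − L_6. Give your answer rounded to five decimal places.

T_6 ≈ 4262.4629630.
L_6 ≈ 3574.7962963.
T_6 − L_6 ≈ 687.66667.

687.66667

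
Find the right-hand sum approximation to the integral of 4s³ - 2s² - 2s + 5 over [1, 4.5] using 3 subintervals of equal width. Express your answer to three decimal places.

555.593

Δs = (4.5 − 1)/3 = 7/6.
Right endpoints: 13/6, 10/3, 4.5.
f(13/6) = 863/27, f(10/3) = 3355/27, f(4.5) = 320.
Sum = Δs · [f(13/6) + f(10/3) + f(4.5)].
Sum ≈ 555.593.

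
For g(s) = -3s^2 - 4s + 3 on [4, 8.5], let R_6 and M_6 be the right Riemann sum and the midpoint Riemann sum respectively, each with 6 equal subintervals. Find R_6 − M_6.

R_6 = -720.421875.
M_6 = -648.4921875.
R_6 − M_6 = -71.9296875.

-71.9296875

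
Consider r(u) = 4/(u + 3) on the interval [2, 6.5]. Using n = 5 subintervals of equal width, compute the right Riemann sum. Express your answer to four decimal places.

Δu = (6.5 − 2)/5 = 0.9.
Right endpoints: 2.9, 3.8, 4.7, 5.6, 6.5.
r(2.9) = 40/59, r(3.8) = 10/17, r(4.7) = 40/77, r(5.6) = 20/43, r(6.5) = 8/19.
Sum = Δu · [r(2.9) + r(3.8) + r(4.7) + r(5.6) + r(6.5)].
Sum ≈ 2.4047.

2.4047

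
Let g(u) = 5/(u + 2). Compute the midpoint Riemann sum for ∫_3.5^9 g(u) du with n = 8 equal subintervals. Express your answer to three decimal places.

3.463

Δu = (9 − 3.5)/8 = 0.6875.
Midpoints: 3.84375, 4.53125, 5.21875, 5.90625, 6.59375, 7.28125, 7.96875, 8.65625.
g(3.84375) = 160/187, g(4.53125) = 160/209, g(5.21875) = 160/231, g(5.90625) = 160/253, g(6.59375) = 32/55, g(7.28125) = 160/297, g(7.96875) = 160/319, g(8.65625) = 160/341.
Sum = Δu · [g(3.84375) + g(4.53125) + g(5.21875) + ...].
Sum ≈ 3.463.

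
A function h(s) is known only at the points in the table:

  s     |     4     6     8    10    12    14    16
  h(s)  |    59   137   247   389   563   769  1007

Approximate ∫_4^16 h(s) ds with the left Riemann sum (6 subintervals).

4328

Δs = 2.
Sum = 2·[59 + 137 + 247 + 389 + 563 + 769] = 4328.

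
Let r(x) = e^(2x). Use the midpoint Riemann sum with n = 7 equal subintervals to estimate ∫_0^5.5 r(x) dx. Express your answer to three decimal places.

Δx = (5.5 − 0)/7 = 11/14.
Midpoints: 11/28, 33/28, 55/28, 2.75, 99/28, 121/28, 143/28.
r(11/28) ≈ 2.194, r(33/28) ≈ 10.561, r(55/28) ≈ 50.834, r(2.75) ≈ 244.692, r(99/28) ≈ 1177.829, r(121/28) ≈ 5669.505, r(143/28) ≈ 27290.276.
Sum = Δx · [r(11/28) + r(33/28) + r(55/28) + ...].
Sum ≈ 27064.629.

27064.629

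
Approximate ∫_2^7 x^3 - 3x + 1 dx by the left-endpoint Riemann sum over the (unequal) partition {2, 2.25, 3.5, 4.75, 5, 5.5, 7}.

354.8125

Subinterval widths: 0.25, 1.25, 1.25, 0.25, 0.5, 1.5.
Left endpoints: 2, 2.25, 3.5, 4.75, 5, 5.5.
f(2) = 3, f(2.25) = 5.640625, f(3.5) = 33.375, f(4.75) = 93.921875, f(5) = 111, f(5.5) = 150.875.
Sum = Σ Δx_i · f(x_i).
Sum = 354.8125.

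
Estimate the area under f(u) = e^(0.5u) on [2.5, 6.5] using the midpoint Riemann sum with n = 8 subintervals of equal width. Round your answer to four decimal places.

44.4841

Δu = (6.5 − 2.5)/8 = 0.5.
Midpoints: 2.75, 3.25, 3.75, 4.25, 4.75, 5.25, 5.75, 6.25.
f(2.75) ≈ 3.9551, f(3.25) ≈ 5.0784, f(3.75) ≈ 6.5208, f(4.25) ≈ 8.3729, f(4.75) ≈ 10.7510, f(5.25) ≈ 13.8046, f(5.75) ≈ 17.7254, f(6.25) ≈ 22.7599.
Sum = Δu · [f(2.75) + f(3.25) + f(3.75) + ...].
Sum ≈ 44.4841.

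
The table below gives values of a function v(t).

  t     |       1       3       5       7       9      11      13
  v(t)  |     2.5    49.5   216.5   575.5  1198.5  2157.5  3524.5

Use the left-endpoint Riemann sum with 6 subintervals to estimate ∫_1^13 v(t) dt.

Δt = 2.
Sum = 2·[2.5 + 49.5 + 216.5 + 575.5 + 1198.5 + 2157.5] = 8400.

8400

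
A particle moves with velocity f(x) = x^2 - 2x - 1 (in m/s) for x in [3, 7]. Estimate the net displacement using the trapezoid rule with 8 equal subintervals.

61.5

Δx = (7 − 3)/8 = 0.5.
f(3) = 2, f(3.5) = 4.25, f(4) = 7, f(4.5) = 10.25, f(5) = 14, f(5.5) = 18.25, f(6) = 23, f(6.5) = 28.25, f(7) = 34.
T_8 = (Δx/2)·[f(x_0) + 2f(x_1) + ... + 2f(x_{7}) + f(x_8)].
Sum = 61.5.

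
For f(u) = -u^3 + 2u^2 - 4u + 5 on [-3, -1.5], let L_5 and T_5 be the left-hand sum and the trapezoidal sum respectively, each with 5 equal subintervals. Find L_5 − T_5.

L_5 = 62.4.
T_5 = 55.93125.
L_5 − T_5 = 6.46875.

6.46875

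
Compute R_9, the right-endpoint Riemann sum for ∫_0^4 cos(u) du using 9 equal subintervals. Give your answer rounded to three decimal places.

Δu = (4 − 0)/9 = 4/9.
Right endpoints: 4/9, 8/9, 4/3, 16/9, 20/9, 8/3, 28/9, 32/9, 4.
f(4/9) ≈ 0.903, f(8/9) ≈ 0.630, f(4/3) ≈ 0.235, f(16/9) ≈ -0.206, f(20/9) ≈ -0.606, f(8/3) ≈ -0.889, f(28/9) ≈ -1.000, f(32/9) ≈ -0.916, f(4) ≈ -0.654.
Sum = Δu · [f(4/9) + f(8/9) + f(4/3) + ...].
Sum ≈ -1.112.

-1.112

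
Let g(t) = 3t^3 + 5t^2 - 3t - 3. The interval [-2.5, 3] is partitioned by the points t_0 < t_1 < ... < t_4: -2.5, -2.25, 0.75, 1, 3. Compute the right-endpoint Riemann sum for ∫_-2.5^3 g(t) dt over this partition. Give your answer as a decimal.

Subinterval widths: 0.25, 3, 0.25, 2.
Right endpoints: -2.25, 0.75, 1, 3.
g(-2.25) = -5.109375, g(0.75) = -1.171875, g(1) = 2, g(3) = 114.
Sum = Σ Δt_i · g(t_i).
Sum = 223.70703125.

223.70703125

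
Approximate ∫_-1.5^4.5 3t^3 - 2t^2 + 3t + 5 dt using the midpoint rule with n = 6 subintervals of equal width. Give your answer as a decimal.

Δt = (4.5 − (-1.5))/6 = 1.
Midpoints: -1, 0, 1, 2, 3, 4.
f(-1) = -3, f(0) = 5, f(1) = 9, f(2) = 27, f(3) = 77, f(4) = 177.
Sum = Δt · [f(-1) + f(0) + f(1) + ...].
Sum = 292.

292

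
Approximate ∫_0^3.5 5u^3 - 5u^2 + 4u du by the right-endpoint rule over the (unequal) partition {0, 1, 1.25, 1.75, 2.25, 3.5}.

244.20703125

Subinterval widths: 1, 0.25, 0.5, 0.5, 1.25.
Right endpoints: 1, 1.25, 1.75, 2.25, 3.5.
f(1) = 4, f(1.25) = 6.953125, f(1.75) = 18.484375, f(2.25) = 40.640625, f(3.5) = 167.125.
Sum = Σ Δu_i · f(u_i).
Sum = 244.20703125.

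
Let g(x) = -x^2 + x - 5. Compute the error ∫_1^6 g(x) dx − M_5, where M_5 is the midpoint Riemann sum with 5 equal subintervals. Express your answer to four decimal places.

Exact integral: ∫_1^6 g(x) dx ≈ -79.166667.
M_5 = -78.75.
Error ≈ -79.166667 − (-78.75) ≈ -0.4167.

-0.4167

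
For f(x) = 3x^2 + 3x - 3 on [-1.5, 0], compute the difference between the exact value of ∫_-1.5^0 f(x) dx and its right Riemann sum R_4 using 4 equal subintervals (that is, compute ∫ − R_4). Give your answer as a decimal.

0.31640625

Exact integral: ∫_-1.5^0 f(x) dx = -4.5.
R_4 = -4.81640625.
Error = -4.5 − (-4.81640625) = 0.31640625.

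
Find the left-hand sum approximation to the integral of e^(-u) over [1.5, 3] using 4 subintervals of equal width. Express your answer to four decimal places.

Δu = (3 − 1.5)/4 = 0.375.
Left endpoints: 1.5, 1.875, 2.25, 2.625.
f(1.5) ≈ 0.2231, f(1.875) ≈ 0.1534, f(2.25) ≈ 0.1054, f(2.625) ≈ 0.0724.
Sum = Δu · [f(1.5) + f(1.875) + f(2.25) + f(2.625)].
Sum ≈ 0.2079.

0.2079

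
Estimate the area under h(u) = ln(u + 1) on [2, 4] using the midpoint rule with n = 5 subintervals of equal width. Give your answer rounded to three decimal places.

Δu = (4 − 2)/5 = 0.4.
Midpoints: 2.2, 2.6, 3, 3.4, 3.8.
h(2.2) ≈ 1.163, h(2.6) ≈ 1.281, h(3) ≈ 1.386, h(3.4) ≈ 1.482, h(3.8) ≈ 1.569.
Sum = Δu · [h(2.2) + h(2.6) + h(3) + h(3.4) + h(3.8)].
Sum ≈ 2.752.

2.752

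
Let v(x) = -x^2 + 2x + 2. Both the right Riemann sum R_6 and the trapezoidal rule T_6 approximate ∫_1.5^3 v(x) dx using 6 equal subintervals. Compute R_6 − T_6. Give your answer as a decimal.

-0.46875

R_6 = 1.390625.
T_6 = 1.859375.
R_6 − T_6 = -0.46875.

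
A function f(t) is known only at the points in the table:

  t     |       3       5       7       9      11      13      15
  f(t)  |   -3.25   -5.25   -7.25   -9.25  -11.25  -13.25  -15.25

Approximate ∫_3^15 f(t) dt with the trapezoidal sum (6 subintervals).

-111

Δt = 2.
T_6 = (2/2)·[(-3.25) + 2·(-5.25) + 2·(-7.25) + 2·(-9.25) + 2·(-11.25) + 2·(-13.25) + (-15.25)] = -111.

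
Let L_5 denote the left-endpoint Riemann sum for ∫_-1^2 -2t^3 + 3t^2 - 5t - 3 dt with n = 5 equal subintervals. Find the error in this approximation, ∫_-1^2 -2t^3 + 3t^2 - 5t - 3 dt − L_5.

-7.2

Exact integral: ∫_-1^2 f(t) dt = -15.
L_5 = -7.8.
Error = -15 − (-7.8) = -7.2.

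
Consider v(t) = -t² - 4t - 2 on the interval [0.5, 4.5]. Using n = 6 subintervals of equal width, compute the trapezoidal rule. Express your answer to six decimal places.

-78.629630

Δt = (4.5 − 0.5)/6 = 2/3.
v(0.5) = -4.25, v(7/6) = -289/36, v(11/6) = -457/36, v(2.5) = -18.25, v(19/6) = -889/36, v(23/6) = -1153/36, v(4.5) = -40.25.
T_6 = (Δt/2)·[v(t_0) + 2v(t_1) + ... + 2v(t_{5}) + v(t_6)].
Sum ≈ -78.629630.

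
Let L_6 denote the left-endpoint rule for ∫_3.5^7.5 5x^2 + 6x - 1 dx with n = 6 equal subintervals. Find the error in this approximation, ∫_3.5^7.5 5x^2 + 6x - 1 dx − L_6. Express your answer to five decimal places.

Exact integral: ∫_3.5^7.5 f(x) dx ≈ 759.6666667.
L_6 ≈ 679.8148148.
Error ≈ 759.6666667 − 679.8148148 ≈ 79.85185.

79.85185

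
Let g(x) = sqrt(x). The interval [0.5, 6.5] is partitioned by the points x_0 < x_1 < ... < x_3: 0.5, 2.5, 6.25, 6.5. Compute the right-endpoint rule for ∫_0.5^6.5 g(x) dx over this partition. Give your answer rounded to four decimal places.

Subinterval widths: 2, 3.75, 0.25.
Right endpoints: 2.5, 6.25, 6.5.
g(2.5) ≈ 1.5811, g(6.25) ≈ 2.5000, g(6.5) ≈ 2.5495.
Sum = Σ Δx_i · g(x_i).
Sum ≈ 13.1747.

13.1747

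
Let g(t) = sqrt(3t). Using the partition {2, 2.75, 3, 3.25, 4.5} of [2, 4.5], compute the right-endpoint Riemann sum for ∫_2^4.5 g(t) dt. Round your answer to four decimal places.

Subinterval widths: 0.75, 0.25, 0.25, 1.25.
Right endpoints: 2.75, 3, 3.25, 4.5.
g(2.75) ≈ 2.8723, g(3) ≈ 3.0000, g(3.25) ≈ 3.1225, g(4.5) ≈ 3.6742.
Sum = Σ Δt_i · g(t_i).
Sum ≈ 8.2776.

8.2776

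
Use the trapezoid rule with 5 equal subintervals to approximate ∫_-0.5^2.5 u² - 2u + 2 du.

5.43

Δu = (2.5 − (-0.5))/5 = 0.6.
f(-0.5) = 3.25, f(0.1) = 1.81, f(0.7) = 1.09, f(1.3) = 1.09, f(1.9) = 1.81, f(2.5) = 3.25.
T_5 = (Δu/2)·[f(u_0) + 2f(u_1) + ... + 2f(u_{4}) + f(u_5)].
Sum = 5.43.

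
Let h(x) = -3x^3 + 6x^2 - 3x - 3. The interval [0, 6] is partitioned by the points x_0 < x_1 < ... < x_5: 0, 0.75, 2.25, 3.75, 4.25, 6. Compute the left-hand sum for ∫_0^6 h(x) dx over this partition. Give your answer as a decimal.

-312.24609375

Subinterval widths: 0.75, 1.5, 1.5, 0.5, 1.75.
Left endpoints: 0, 0.75, 2.25, 3.75, 4.25.
h(0) = -3, h(0.75) = -3.140625, h(2.25) = -13.546875, h(3.75) = -88.078125, h(4.25) = -137.671875.
Sum = Σ Δx_i · h(x_i).
Sum = -312.24609375.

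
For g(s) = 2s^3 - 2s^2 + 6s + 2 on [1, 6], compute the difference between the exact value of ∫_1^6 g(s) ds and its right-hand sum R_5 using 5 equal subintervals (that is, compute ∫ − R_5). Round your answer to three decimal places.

-210.833

Exact integral: ∫_1^6 g(s) ds ≈ 619.16667.
R_5 = 830.
Error ≈ 619.16667 − 830 ≈ -210.833.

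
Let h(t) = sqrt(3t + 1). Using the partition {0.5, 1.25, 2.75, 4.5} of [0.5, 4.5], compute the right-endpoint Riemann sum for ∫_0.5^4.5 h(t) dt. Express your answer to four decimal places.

Subinterval widths: 0.75, 1.5, 1.75.
Right endpoints: 1.25, 2.75, 4.5.
h(1.25) ≈ 2.1794, h(2.75) ≈ 3.0414, h(4.5) ≈ 3.8079.
Sum = Σ Δt_i · h(t_i).
Sum ≈ 12.8605.

12.8605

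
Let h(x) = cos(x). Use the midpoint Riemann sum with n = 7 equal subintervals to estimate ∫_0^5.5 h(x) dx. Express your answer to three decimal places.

Δx = (5.5 − 0)/7 = 11/14.
Midpoints: 11/28, 33/28, 55/28, 2.75, 99/28, 121/28, 143/28.
h(11/28) ≈ 0.924, h(33/28) ≈ 0.382, h(55/28) ≈ -0.383, h(2.75) ≈ -0.924, h(99/28) ≈ -0.923, h(121/28) ≈ -0.381, h(143/28) ≈ 0.385.
Sum = Δx · [h(11/28) + h(33/28) + h(55/28) + ...].
Sum ≈ -0.724.

-0.724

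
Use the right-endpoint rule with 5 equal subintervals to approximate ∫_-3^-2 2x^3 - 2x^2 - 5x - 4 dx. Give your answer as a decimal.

-32.48

Δx = (-2 − (-3))/5 = 0.2.
Right endpoints: -2.8, -2.6, -2.4, -2.2, -2.
f(-2.8) = -49.584, f(-2.6) = -39.672, f(-2.4) = -31.168, f(-2.2) = -23.976, f(-2) = -18.
Sum = Δx · [f(-2.8) + f(-2.6) + f(-2.4) + f(-2.2) + f(-2)].
Sum = -32.48.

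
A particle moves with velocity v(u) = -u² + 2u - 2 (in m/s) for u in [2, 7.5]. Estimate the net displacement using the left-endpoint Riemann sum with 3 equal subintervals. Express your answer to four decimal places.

Δu = (7.5 − 2)/3 = 11/6.
Left endpoints: 2, 23/6, 17/3.
v(2) = -2, v(23/6) = -325/36, v(17/3) = -205/9.
Sum = Δu · [v(2) + v(23/6) + v(17/3)].
Sum ≈ -61.9769.

-61.9769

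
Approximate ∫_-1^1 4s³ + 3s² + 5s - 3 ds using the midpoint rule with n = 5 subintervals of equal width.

-4.08

Δs = (1 − (-1))/5 = 0.4.
Midpoints: -0.8, -0.4, 0, 0.4, 0.8.
f(-0.8) = -7.128, f(-0.4) = -4.776, f(0) = -3, f(0.4) = -0.264, f(0.8) = 4.968.
Sum = Δs · [f(-0.8) + f(-0.4) + f(0) + f(0.4) + f(0.8)].
Sum = -4.08.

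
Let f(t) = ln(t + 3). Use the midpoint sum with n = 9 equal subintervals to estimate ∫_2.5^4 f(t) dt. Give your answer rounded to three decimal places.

Δt = (4 − 2.5)/9 = 1/6.
Midpoints: 31/12, 2.75, 35/12, 37/12, 3.25, 41/12, 43/12, 3.75, 47/12.
f(31/12) ≈ 1.720, f(2.75) ≈ 1.749, f(35/12) ≈ 1.778, f(37/12) ≈ 1.806, f(3.25) ≈ 1.833, f(41/12) ≈ 1.859, f(43/12) ≈ 1.885, f(3.75) ≈ 1.910, f(47/12) ≈ 1.934.
Sum = Δt · [f(31/12) + f(2.75) + f(35/12) + ...].
Sum ≈ 2.745.

2.745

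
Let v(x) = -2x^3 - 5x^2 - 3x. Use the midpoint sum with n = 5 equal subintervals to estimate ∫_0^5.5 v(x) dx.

-768.274375

Δx = (5.5 − 0)/5 = 1.1.
Midpoints: 0.55, 1.65, 2.75, 3.85, 4.95.
v(0.55) = -3.49525, v(1.65) = -27.54675, v(2.75) = -87.65625, v(3.85) = -199.79575, v(4.95) = -379.93725.
Sum = Δx · [v(0.55) + v(1.65) + v(2.75) + v(3.85) + v(4.95)].
Sum = -768.274375.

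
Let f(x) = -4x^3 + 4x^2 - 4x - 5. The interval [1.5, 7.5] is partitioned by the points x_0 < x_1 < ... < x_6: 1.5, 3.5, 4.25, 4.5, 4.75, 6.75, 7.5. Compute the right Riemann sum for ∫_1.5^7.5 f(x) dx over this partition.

Subinterval widths: 2, 0.75, 0.25, 0.25, 2, 0.75.
Right endpoints: 3.5, 4.25, 4.5, 4.75, 6.75, 7.5.
f(3.5) = -141.5, f(4.25) = -256.8125, f(4.5) = -306.5, f(4.75) = -362.4375, f(6.75) = -1079.9375, f(7.5) = -1497.5.
Sum = Σ Δx_i · f(x_i).
Sum = -3925.84375.

-3925.84375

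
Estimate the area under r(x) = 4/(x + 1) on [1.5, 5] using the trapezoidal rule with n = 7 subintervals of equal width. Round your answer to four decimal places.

3.5128

Δx = (5 − 1.5)/7 = 0.5.
r(1.5) = 1.6, r(2) = 4/3, r(2.5) = 8/7, r(3) = 1, r(3.5) = 8/9, r(4) = 0.8, r(4.5) = 8/11, r(5) = 2/3.
T_7 = (Δx/2)·[r(x_0) + 2r(x_1) + ... + 2r(x_{6}) + r(x_7)].
Sum ≈ 3.5128.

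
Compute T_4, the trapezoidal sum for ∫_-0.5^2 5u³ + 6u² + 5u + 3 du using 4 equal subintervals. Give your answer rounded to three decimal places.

55.854

Δu = (2 − (-0.5))/4 = 0.625.
f(-0.5) = 1.375, f(0.125) = 1909/512, f(0.75) = 12.234375, f(1.375) = 17519/512, f(2) = 77.
T_4 = (Δu/2)·[f(u_0) + 2f(u_1) + 2f(u_2) + 2f(u_3) + f(u_4)].
Sum ≈ 55.854.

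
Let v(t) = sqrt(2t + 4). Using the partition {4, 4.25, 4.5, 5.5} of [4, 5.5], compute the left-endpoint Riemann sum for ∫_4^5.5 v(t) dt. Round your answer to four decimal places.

5.3555

Subinterval widths: 0.25, 0.25, 1.
Left endpoints: 4, 4.25, 4.5.
v(4) ≈ 3.4641, v(4.25) ≈ 3.5355, v(4.5) ≈ 3.6056.
Sum = Σ Δt_i · v(t_i).
Sum ≈ 5.3555.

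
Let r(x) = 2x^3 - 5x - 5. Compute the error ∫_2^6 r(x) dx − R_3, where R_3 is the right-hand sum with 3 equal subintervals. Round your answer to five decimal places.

Exact integral: ∫_2^6 r(x) dx = 540.
R_3 ≈ 832.4444444.
Error ≈ 540 − 832.4444444 ≈ -292.44444.

-292.44444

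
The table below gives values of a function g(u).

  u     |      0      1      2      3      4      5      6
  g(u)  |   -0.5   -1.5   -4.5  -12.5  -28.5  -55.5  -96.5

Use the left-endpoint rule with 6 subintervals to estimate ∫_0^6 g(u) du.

-103

Δu = 1.
Sum = 1·[(-0.5) + (-1.5) + (-4.5) + (-12.5) + (-28.5) + (-55.5)] = -103.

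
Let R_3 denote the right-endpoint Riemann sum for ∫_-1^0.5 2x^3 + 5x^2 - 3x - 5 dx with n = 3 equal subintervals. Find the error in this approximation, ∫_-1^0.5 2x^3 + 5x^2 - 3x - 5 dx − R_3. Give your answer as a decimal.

Exact integral: ∫_-1^0.5 f(x) dx = -4.96875.
R_3 = -6.25.
Error = -4.96875 − (-6.25) = 1.28125.

1.28125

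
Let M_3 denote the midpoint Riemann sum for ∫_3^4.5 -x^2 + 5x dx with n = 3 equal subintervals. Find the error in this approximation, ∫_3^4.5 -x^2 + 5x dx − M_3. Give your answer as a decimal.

Exact integral: ∫_3^4.5 f(x) dx = 6.75.
M_3 = 6.78125.
Error = 6.75 − 6.78125 = -0.03125.

-0.03125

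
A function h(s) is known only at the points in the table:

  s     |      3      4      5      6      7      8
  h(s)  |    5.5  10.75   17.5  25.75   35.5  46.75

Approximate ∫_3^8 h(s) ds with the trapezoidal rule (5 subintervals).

Δs = 1.
T_5 = (1/2)·[5.5 + 2·10.75 + 2·17.5 + 2·25.75 + 2·35.5 + 46.75] = 115.625.

115.625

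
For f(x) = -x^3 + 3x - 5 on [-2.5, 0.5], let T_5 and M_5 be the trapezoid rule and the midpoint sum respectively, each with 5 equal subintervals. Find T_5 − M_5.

T_5 = -13.71.
M_5 = -14.52.
T_5 − M_5 = 0.81.

0.81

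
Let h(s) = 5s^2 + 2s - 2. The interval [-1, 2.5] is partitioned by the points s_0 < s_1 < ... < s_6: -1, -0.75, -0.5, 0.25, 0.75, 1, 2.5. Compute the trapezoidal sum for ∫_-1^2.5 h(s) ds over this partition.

Subinterval widths: 0.25, 0.25, 0.75, 0.5, 0.25, 1.5.
h(-1) = 1, h(-0.75) = -0.6875, h(-0.5) = -1.75, h(0.25) = -1.1875, h(0.75) = 2.3125, h(1) = 5, h(2.5) = 34.25.
On each subinterval the trapezoid contributes (Δs_i/2)·[h(s_{i-1}) + h(s_i)].
Sum = 29.265625.

29.265625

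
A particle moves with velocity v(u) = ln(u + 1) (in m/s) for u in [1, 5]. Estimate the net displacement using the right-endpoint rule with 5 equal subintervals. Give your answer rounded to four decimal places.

5.7861

Δu = (5 − 1)/5 = 0.8.
Right endpoints: 1.8, 2.6, 3.4, 4.2, 5.
v(1.8) ≈ 1.0296, v(2.6) ≈ 1.2809, v(3.4) ≈ 1.4816, v(4.2) ≈ 1.6487, v(5) ≈ 1.7918.
Sum = Δu · [v(1.8) + v(2.6) + v(3.4) + v(4.2) + v(5)].
Sum ≈ 5.7861.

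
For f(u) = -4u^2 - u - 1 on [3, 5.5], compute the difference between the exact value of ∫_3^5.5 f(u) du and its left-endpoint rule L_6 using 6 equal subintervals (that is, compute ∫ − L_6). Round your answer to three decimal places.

Exact integral: ∫_3^5.5 f(u) du ≈ -198.95833.
L_6 ≈ -181.01852.
Error ≈ -198.95833 − (-181.01852) ≈ -17.940.

-17.940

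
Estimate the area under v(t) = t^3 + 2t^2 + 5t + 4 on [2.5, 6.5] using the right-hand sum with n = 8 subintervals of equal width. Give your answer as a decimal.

805.5

Δt = (6.5 − 2.5)/8 = 0.5.
Right endpoints: 3, 3.5, 4, 4.5, 5, 5.5, 6, 6.5.
v(3) = 64, v(3.5) = 88.875, v(4) = 120, v(4.5) = 158.125, v(5) = 204, v(5.5) = 258.375, v(6) = 322, v(6.5) = 395.625.
Sum = Δt · [v(3) + v(3.5) + v(4) + ...].
Sum = 805.5.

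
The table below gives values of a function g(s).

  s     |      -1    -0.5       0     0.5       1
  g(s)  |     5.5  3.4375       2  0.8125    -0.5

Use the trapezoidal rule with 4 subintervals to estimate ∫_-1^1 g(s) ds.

Δs = 0.5.
T_4 = (0.5/2)·[5.5 + 2·3.4375 + 2·2 + 2·0.8125 + (-0.5)] = 4.375.

4.375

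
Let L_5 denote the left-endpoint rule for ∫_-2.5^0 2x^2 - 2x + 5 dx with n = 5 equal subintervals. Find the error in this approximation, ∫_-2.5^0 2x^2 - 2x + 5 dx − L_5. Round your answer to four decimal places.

Exact integral: ∫_-2.5^0 f(x) dx ≈ 29.166667.
L_5 = 33.75.
Error ≈ 29.166667 − 33.75 ≈ -4.5833.

-4.5833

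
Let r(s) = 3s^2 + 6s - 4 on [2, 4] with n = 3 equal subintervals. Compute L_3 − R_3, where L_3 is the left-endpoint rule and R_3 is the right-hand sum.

-32

L_3 ≈ 68.444444.
R_3 ≈ 100.444444.
L_3 − R_3 = -32.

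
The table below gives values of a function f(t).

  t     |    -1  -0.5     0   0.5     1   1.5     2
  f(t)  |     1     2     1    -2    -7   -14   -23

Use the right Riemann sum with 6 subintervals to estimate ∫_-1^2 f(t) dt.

Δt = 0.5.
Sum = 0.5·[2 + 1 + (-2) + (-7) + (-14) + (-23)] = -21.5.

-21.5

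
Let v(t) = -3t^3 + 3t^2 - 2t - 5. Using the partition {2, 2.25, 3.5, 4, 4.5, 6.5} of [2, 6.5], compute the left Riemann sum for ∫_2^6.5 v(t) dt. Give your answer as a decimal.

Subinterval widths: 0.25, 1.25, 0.5, 0.5, 2.
Left endpoints: 2, 2.25, 3.5, 4, 4.5.
v(2) = -21, v(2.25) = -28.484375, v(3.5) = -103.875, v(4) = -157, v(4.5) = -226.625.
Sum = Σ Δt_i · v(t_i).
Sum = -624.54296875.

-624.54296875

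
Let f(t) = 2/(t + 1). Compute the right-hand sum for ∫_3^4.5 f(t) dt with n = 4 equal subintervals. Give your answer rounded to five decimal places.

Δt = (4.5 − 3)/4 = 0.375.
Right endpoints: 3.375, 3.75, 4.125, 4.5.
f(3.375) = 16/35, f(3.75) = 8/19, f(4.125) = 16/41, f(4.5) = 4/11.
Sum = Δt · [f(3.375) + f(3.75) + f(4.125) + f(4.5)].
Sum ≈ 0.61203.

0.61203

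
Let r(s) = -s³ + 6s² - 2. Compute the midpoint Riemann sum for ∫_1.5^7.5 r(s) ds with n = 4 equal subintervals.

43.6875

Δs = (7.5 − 1.5)/4 = 1.5.
Midpoints: 2.25, 3.75, 5.25, 6.75.
r(2.25) = 16.984375, r(3.75) = 29.640625, r(5.25) = 18.671875, r(6.75) = -36.171875.
Sum = Δs · [r(2.25) + r(3.75) + r(5.25) + r(6.75)].
Sum = 43.6875.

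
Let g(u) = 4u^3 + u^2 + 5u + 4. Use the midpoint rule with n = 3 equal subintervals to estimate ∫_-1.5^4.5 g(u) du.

467.5

Δu = (4.5 − (-1.5))/3 = 2.
Midpoints: -0.5, 1.5, 3.5.
g(-0.5) = 1.25, g(1.5) = 27.25, g(3.5) = 205.25.
Sum = Δu · [g(-0.5) + g(1.5) + g(3.5)].
Sum = 467.5.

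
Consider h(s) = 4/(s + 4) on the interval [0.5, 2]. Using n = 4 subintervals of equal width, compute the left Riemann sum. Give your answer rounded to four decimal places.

Δs = (2 − 0.5)/4 = 0.375.
Left endpoints: 0.5, 0.875, 1.25, 1.625.
h(0.5) = 8/9, h(0.875) = 32/39, h(1.25) = 16/21, h(1.625) = 32/45.
Sum = Δs · [h(0.5) + h(0.875) + h(1.25) + h(1.625)].
Sum ≈ 1.1934.

1.1934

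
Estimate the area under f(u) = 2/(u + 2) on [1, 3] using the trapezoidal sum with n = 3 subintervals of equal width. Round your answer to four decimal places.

Δu = (3 − 1)/3 = 2/3.
f(1) = 2/3, f(5/3) = 6/11, f(7/3) = 6/13, f(3) = 0.4.
T_3 = (Δu/2)·[f(u_0) + 2f(u_1) + 2f(u_2) + f(u_3)].
Sum ≈ 1.0269.

1.0269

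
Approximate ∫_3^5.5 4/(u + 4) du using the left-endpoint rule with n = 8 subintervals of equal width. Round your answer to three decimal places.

Δu = (5.5 − 3)/8 = 0.3125.
Left endpoints: 3, 3.3125, 3.625, 3.9375, 4.25, 4.5625, 4.875, 5.1875.
f(3) = 4/7, f(3.3125) = 64/117, f(3.625) = 32/61, f(3.9375) = 64/127, f(4.25) = 16/33, f(4.5625) = 64/137, f(4.875) = 32/71, f(5.1875) = 64/147.
Sum = Δu · [f(3) + f(3.3125) + f(3.625) + ...].
Sum ≈ 1.245.

1.245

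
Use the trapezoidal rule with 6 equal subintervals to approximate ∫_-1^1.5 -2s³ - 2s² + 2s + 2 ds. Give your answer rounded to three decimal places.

1.049

Δs = (1.5 − (-1))/6 = 5/12.
f(-1) = 0, f(-7/12) = 475/864, f(-1/6) = 175/108, f(0.25) = 2.34375, f(2/3) = 50/27, f(13/12) = -625/864, f(1.5) = -6.25.
T_6 = (Δs/2)·[f(s_0) + 2f(s_1) + ... + 2f(s_{5}) + f(s_6)].
Sum ≈ 1.049.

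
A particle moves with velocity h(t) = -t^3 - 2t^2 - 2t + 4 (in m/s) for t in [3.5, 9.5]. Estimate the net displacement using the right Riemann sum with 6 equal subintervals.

-3108.5

Δt = (9.5 − 3.5)/6 = 1.
Right endpoints: 4.5, 5.5, 6.5, 7.5, 8.5, 9.5.
h(4.5) = -136.625, h(5.5) = -233.875, h(6.5) = -368.125, h(7.5) = -545.375, h(8.5) = -771.625, h(9.5) = -1052.875.
Sum = Δt · [h(4.5) + h(5.5) + h(6.5) + ...].
Sum = -3108.5.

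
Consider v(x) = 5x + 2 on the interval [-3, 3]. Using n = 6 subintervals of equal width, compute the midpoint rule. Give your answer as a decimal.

Δx = (3 − (-3))/6 = 1.
Midpoints: -2.5, -1.5, -0.5, 0.5, 1.5, 2.5.
v(-2.5) = -10.5, v(-1.5) = -5.5, v(-0.5) = -0.5, v(0.5) = 4.5, v(1.5) = 9.5, v(2.5) = 14.5.
Sum = Δx · [v(-2.5) + v(-1.5) + v(-0.5) + ...].
Sum = 12.

12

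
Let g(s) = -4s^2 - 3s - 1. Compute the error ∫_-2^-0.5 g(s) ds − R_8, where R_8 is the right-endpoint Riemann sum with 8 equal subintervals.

Exact integral: ∫_-2^-0.5 g(s) ds = -6.375.
R_8 = -5.42578125.
Error = -6.375 − (-5.42578125) = -0.94921875.

-0.94921875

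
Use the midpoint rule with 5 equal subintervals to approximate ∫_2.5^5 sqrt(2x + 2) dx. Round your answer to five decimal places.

7.68392

Δx = (5 − 2.5)/5 = 0.5.
Midpoints: 2.75, 3.25, 3.75, 4.25, 4.75.
f(2.75) ≈ 2.73861, f(3.25) ≈ 2.91548, f(3.75) ≈ 3.08221, f(4.25) ≈ 3.24037, f(4.75) ≈ 3.39116.
Sum = Δx · [f(2.75) + f(3.25) + f(3.75) + f(4.25) + f(4.75)].
Sum ≈ 7.68392.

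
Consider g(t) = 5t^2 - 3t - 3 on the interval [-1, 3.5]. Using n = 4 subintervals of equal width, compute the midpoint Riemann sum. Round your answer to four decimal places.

Δt = (3.5 − (-1))/4 = 1.125.
Midpoints: -0.4375, 0.6875, 1.8125, 2.9375.
g(-0.4375) = -0.73046875, g(0.6875) = -2.69921875, g(1.8125) = 7.98828125, g(2.9375) = 31.33203125.
Sum = Δt · [g(-0.4375) + g(0.6875) + g(1.8125) + g(2.9375)].
Sum ≈ 40.3770.

40.3770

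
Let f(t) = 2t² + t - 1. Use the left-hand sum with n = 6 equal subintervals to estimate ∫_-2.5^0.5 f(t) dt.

Δt = (0.5 − (-2.5))/6 = 0.5.
Left endpoints: -2.5, -2, -1.5, -1, -0.5, 0.
f(-2.5) = 9, f(-2) = 5, f(-1.5) = 2, f(-1) = 0, f(-0.5) = -1, f(0) = -1.
Sum = Δt · [f(-2.5) + f(-2) + f(-1.5) + ...].
Sum = 7.

7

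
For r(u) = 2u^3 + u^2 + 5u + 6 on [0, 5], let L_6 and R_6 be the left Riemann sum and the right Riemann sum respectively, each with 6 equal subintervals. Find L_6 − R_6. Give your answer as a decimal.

-250

L_6 ≈ 330.925926.
R_6 ≈ 580.925926.
L_6 − R_6 = -250.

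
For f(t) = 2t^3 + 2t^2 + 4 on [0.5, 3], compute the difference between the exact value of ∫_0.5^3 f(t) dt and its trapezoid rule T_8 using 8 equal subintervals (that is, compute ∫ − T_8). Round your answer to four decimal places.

Exact integral: ∫_0.5^3 f(t) dt ≈ 68.385417.
T_8 ≈ 68.894043.
Error ≈ 68.385417 − 68.894043 ≈ -0.5086.

-0.5086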